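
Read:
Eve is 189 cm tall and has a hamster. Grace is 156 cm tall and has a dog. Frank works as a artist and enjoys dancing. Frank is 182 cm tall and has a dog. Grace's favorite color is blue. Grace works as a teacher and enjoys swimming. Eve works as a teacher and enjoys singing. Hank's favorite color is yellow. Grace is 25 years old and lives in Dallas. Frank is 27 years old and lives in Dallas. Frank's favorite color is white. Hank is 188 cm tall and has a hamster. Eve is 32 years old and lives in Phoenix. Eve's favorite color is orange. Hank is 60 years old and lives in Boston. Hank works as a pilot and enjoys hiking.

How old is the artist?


The artist is Frank, age 27

27


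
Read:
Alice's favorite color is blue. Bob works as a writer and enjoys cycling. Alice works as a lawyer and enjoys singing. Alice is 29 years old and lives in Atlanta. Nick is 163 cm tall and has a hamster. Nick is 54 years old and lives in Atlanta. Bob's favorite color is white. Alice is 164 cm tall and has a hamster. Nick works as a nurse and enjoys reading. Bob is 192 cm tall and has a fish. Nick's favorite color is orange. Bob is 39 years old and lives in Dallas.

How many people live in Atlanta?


Count in Atlanta: 2

2


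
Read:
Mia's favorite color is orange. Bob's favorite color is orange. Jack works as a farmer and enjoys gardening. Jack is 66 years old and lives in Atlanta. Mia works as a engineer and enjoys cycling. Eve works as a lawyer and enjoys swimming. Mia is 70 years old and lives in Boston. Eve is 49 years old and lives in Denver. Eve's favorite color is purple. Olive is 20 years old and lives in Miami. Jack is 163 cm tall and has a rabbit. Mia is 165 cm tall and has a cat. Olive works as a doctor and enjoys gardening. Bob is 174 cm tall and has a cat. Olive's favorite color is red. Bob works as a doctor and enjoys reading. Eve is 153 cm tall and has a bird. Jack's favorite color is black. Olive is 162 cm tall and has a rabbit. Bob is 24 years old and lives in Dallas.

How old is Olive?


Olive is 20 years old

20


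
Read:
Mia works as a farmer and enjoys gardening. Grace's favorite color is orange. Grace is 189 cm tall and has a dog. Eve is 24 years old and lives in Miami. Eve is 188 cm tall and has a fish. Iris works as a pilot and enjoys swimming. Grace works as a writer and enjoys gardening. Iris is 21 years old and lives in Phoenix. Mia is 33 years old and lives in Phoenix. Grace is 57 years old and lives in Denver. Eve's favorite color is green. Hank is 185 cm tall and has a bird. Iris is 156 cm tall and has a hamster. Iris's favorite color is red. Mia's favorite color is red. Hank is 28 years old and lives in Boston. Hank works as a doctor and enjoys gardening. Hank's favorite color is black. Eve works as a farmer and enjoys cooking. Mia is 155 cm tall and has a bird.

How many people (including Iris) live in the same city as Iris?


Iris lives in Phoenix. Count = 2

2


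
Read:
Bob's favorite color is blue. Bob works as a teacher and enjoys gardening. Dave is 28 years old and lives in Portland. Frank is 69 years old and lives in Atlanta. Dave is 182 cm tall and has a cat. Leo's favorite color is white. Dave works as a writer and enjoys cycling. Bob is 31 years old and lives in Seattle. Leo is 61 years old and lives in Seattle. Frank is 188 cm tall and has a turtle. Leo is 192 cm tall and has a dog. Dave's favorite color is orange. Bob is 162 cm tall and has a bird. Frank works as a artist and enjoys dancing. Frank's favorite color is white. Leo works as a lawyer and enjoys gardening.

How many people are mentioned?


People: Bob, Leo, Frank, Dave. Count = 4

4


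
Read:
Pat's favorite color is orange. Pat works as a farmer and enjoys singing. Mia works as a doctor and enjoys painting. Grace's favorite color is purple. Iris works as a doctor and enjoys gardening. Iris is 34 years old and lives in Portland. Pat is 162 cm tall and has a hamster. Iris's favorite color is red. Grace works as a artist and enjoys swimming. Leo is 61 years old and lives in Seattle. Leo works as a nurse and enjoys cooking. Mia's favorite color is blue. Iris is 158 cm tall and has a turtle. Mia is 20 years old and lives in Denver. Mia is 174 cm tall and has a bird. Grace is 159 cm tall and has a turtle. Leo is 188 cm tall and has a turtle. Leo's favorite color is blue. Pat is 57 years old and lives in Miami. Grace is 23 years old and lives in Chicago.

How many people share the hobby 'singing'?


Count: 1

1


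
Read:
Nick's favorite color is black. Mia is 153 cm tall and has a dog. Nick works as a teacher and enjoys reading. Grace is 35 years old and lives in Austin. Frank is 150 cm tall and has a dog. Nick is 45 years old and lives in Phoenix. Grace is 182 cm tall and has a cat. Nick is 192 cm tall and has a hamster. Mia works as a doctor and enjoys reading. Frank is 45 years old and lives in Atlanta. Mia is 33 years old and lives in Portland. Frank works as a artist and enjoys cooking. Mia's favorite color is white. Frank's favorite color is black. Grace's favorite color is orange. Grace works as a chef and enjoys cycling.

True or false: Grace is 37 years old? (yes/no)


Grace is actually 35. no

no


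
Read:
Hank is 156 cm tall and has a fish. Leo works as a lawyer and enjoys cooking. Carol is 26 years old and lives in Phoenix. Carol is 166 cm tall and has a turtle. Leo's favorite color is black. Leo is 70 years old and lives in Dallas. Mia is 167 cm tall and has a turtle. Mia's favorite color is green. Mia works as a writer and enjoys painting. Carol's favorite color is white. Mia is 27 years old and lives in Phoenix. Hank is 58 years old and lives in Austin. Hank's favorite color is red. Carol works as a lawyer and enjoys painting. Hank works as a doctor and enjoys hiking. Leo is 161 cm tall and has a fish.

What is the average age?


Sum=181, n=4, avg=45.25

45.25


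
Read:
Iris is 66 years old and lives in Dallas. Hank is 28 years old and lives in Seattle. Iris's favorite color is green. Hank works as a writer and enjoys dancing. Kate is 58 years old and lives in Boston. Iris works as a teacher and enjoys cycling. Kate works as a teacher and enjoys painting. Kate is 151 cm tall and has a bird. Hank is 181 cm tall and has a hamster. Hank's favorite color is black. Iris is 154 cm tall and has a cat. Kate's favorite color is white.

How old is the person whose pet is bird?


Person with pet=bird is Kate, age 58

58


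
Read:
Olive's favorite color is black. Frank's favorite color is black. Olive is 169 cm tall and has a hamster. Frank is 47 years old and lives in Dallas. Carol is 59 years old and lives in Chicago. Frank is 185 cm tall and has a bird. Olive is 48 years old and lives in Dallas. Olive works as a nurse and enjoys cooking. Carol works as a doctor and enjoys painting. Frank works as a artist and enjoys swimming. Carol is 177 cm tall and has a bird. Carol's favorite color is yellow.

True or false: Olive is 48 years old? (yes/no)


Olive is actually 48. yes

yes


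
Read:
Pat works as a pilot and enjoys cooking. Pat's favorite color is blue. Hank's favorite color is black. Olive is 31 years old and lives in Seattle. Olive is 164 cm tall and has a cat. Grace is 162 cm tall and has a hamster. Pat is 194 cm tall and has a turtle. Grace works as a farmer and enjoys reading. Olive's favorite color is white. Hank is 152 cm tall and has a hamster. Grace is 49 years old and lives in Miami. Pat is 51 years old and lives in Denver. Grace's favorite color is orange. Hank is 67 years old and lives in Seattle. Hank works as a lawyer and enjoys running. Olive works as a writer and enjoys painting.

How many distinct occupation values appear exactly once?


Unique occupation values: 4

4


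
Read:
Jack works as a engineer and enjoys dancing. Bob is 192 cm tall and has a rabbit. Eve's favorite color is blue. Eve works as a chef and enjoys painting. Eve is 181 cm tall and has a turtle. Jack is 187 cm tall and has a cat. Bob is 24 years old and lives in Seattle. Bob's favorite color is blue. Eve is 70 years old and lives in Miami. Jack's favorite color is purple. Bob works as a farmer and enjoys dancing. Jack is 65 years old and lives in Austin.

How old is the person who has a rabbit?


Person with rabbit is Bob, age 24

24


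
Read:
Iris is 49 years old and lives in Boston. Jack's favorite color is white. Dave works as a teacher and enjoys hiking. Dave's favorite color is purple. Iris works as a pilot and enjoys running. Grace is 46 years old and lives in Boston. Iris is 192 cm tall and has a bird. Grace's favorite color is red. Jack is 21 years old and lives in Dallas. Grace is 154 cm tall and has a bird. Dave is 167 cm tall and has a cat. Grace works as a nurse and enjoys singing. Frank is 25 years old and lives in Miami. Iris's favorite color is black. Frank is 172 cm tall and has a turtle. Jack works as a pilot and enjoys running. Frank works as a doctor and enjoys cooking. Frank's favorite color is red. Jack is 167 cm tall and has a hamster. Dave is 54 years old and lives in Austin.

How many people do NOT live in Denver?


Not in Denver: 5

5


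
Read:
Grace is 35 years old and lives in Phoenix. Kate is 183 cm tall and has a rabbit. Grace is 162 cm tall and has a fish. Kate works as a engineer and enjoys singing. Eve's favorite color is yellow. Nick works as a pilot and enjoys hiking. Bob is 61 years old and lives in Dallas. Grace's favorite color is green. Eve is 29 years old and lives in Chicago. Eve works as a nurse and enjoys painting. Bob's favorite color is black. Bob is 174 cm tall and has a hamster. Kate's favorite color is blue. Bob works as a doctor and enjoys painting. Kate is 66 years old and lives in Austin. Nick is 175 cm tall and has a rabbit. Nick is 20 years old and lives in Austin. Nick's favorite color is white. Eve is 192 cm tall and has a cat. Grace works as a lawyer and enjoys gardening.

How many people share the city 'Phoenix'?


Count: 1

1


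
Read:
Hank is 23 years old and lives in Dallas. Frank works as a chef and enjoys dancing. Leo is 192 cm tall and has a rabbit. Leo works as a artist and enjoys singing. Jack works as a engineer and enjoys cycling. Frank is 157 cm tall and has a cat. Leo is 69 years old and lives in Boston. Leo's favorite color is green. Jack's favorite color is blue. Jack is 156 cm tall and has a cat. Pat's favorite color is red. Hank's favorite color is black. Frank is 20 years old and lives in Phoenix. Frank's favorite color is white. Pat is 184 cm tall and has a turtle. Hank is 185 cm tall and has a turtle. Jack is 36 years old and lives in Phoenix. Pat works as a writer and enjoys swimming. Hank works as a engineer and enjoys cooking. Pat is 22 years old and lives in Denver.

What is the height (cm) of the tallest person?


Tallest: Leo at 192 cm

192


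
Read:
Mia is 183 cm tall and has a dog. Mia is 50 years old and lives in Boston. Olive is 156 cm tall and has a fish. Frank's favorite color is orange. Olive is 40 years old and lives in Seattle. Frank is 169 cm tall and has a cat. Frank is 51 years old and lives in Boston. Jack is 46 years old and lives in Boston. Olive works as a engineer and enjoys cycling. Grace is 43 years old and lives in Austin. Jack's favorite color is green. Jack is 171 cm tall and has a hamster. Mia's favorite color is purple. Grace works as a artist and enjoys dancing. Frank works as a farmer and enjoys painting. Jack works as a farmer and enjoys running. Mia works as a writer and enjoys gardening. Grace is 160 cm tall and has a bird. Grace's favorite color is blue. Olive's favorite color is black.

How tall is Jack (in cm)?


Jack is 171 cm tall

171


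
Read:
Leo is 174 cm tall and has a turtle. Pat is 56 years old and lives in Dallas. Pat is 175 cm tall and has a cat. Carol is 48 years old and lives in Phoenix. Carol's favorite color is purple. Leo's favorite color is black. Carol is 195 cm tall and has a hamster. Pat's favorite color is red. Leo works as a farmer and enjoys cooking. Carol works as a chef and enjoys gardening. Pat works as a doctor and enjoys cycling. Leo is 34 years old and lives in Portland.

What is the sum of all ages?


34+48+56 = 138

138


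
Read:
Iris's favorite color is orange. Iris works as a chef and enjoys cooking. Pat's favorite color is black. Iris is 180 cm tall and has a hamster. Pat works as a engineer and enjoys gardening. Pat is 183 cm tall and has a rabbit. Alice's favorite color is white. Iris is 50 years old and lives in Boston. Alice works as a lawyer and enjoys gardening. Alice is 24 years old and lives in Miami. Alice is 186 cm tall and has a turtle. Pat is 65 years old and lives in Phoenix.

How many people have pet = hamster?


Count: 1

1


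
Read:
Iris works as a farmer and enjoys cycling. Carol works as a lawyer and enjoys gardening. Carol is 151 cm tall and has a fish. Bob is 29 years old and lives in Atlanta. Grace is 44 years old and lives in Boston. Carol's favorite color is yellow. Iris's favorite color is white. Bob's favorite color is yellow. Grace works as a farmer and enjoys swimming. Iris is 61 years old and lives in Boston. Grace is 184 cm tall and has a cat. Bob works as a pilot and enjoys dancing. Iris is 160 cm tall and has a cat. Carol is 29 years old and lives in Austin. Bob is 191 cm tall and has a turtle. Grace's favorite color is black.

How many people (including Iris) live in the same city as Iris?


Iris lives in Boston. Count = 2

2


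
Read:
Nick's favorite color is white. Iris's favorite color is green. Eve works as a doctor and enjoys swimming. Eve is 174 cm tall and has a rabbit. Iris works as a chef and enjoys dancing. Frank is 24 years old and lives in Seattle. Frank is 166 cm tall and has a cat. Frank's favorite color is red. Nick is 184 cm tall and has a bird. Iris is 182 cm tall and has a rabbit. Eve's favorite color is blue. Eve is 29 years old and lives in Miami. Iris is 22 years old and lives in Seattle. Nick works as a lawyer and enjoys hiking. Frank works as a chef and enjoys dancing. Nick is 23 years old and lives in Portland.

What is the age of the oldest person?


Oldest: Eve at 29

29


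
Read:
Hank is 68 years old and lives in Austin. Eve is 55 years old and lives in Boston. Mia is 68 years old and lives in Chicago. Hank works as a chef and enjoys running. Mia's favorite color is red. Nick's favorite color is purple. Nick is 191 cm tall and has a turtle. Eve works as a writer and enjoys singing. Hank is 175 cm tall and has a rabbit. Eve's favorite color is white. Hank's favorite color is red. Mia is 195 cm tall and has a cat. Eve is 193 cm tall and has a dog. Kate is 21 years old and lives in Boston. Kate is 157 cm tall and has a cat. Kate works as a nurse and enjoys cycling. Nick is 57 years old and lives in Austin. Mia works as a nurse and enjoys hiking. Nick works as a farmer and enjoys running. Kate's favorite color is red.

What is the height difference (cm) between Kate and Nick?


|157 - 191| = 34

34


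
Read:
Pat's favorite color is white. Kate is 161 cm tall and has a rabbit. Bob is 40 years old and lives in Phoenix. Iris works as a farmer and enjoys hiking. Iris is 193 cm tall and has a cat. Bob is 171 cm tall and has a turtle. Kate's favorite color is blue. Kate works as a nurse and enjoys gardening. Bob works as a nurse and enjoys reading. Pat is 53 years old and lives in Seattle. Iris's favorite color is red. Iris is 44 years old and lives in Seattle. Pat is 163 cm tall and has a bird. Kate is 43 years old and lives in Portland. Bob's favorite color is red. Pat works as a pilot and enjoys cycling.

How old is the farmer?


The farmer is Iris, age 44

44


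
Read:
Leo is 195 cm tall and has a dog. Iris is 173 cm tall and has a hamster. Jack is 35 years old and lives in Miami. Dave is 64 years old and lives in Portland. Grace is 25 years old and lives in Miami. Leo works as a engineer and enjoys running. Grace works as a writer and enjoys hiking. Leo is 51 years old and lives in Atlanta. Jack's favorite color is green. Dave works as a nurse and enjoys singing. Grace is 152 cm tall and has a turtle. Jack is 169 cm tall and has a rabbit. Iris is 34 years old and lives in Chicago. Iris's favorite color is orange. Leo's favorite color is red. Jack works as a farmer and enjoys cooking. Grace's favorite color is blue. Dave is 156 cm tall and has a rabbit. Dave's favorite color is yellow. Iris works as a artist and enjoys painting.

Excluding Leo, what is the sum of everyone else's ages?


Sum (excluding Leo): 158

158


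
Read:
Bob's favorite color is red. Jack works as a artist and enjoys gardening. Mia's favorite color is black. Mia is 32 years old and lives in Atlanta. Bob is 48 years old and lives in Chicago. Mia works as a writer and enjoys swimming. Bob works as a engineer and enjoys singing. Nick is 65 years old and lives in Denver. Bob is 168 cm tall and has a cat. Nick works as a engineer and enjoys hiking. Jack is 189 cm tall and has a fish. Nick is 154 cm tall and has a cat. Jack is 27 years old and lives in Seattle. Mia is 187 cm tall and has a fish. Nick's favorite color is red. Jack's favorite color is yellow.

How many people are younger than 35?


Filter: 2

2


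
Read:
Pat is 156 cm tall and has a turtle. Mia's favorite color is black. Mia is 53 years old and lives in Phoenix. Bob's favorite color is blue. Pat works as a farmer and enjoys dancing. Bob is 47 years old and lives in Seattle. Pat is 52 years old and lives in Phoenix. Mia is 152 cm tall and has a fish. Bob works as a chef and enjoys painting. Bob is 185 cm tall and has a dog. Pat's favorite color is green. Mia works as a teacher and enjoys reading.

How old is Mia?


Mia is 53 years old

53


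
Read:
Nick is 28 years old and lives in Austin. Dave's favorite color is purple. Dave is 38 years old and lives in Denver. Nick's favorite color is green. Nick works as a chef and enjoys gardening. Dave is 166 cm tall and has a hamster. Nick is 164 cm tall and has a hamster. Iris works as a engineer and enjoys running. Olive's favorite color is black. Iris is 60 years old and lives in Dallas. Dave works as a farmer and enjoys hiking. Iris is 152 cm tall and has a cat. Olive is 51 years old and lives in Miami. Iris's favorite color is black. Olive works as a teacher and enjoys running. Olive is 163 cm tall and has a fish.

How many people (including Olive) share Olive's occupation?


Olive is a teacher. Count = 1

1


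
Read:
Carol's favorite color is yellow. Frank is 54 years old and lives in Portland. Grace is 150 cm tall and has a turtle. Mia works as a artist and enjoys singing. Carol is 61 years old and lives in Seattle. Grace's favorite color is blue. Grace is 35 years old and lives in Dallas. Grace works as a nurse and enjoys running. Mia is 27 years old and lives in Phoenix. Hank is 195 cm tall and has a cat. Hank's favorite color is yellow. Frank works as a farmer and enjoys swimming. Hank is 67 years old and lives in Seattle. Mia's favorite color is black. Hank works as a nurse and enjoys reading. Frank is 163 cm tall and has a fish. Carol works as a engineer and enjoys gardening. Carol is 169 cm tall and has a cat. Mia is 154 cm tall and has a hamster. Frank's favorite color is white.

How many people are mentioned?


People: Frank, Grace, Mia, Hank, Carol. Count = 5

5


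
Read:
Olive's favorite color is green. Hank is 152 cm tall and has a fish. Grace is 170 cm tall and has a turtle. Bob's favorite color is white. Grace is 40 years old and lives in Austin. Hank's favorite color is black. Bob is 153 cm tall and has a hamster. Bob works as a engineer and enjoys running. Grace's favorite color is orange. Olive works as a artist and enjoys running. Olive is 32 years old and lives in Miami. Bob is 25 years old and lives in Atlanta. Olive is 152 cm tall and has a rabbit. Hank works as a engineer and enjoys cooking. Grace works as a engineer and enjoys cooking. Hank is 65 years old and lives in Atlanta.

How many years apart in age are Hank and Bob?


65 vs 25, diff = 40

40


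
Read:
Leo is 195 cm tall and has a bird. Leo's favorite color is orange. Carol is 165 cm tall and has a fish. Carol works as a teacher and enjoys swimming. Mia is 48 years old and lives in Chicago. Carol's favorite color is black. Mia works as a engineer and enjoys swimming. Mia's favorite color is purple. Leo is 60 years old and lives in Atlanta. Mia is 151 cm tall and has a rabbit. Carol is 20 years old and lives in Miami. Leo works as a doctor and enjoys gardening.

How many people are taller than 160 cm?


Taller than 160: 2

2


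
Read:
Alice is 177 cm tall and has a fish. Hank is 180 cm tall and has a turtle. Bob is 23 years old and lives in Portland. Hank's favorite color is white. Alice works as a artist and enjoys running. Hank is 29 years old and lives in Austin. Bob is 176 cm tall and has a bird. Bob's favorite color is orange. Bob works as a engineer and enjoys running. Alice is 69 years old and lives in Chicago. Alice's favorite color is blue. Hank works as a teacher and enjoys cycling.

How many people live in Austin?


Count in Austin: 1

1


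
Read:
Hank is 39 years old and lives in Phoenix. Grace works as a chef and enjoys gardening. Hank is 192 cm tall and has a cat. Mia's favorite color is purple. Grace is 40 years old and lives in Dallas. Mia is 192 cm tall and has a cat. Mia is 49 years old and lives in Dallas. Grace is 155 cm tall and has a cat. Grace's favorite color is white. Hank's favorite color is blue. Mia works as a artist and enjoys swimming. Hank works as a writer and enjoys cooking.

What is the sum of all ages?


49+39+40 = 128

128


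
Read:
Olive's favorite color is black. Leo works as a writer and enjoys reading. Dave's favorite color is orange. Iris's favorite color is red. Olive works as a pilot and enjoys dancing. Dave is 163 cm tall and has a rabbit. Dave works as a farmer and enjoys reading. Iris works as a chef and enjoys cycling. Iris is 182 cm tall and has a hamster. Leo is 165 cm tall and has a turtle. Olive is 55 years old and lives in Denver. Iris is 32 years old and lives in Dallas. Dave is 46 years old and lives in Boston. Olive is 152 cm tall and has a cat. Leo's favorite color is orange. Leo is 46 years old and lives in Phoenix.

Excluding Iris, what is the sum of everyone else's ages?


Sum (excluding Iris): 147

147


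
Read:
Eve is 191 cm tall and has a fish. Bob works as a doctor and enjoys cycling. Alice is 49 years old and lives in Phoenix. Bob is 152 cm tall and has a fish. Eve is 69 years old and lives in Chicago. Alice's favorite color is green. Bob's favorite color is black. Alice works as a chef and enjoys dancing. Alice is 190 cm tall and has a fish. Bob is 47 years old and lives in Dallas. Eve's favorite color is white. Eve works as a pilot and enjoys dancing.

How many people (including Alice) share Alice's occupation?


Alice is a chef. Count = 1

1


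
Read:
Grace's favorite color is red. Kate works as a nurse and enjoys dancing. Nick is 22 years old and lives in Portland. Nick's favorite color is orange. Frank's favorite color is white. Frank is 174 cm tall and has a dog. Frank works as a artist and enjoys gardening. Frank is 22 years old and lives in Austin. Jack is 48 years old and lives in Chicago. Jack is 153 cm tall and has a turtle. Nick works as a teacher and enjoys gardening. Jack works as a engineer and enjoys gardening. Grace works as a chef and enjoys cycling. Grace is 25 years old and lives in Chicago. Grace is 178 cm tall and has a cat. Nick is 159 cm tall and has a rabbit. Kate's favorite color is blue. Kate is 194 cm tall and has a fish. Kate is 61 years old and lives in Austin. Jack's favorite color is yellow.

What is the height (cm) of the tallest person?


Tallest: Kate at 194 cm

194


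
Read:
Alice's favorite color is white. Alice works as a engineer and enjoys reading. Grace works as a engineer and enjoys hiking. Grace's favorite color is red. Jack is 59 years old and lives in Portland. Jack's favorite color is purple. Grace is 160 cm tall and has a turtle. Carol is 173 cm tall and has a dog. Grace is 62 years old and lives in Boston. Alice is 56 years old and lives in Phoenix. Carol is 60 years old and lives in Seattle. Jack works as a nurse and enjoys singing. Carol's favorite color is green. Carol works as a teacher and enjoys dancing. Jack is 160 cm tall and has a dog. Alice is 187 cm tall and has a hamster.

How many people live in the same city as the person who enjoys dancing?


Person with hobby dancing is Carol, city Seattle. Count = 1

1


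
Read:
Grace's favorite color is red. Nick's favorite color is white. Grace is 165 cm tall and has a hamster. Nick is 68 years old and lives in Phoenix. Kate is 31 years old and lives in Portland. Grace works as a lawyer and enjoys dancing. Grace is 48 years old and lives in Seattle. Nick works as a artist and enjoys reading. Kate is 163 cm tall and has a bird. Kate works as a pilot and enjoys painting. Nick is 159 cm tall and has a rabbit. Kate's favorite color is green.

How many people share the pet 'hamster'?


Count: 1

1


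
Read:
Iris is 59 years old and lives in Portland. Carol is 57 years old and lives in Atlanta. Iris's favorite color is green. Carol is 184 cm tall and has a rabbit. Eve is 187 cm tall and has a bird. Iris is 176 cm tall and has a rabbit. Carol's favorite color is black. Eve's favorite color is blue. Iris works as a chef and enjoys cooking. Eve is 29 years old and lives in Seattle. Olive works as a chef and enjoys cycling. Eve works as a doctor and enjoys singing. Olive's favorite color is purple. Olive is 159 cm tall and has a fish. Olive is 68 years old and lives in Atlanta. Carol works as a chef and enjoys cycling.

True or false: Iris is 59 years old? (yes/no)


Iris is actually 59. yes

yes


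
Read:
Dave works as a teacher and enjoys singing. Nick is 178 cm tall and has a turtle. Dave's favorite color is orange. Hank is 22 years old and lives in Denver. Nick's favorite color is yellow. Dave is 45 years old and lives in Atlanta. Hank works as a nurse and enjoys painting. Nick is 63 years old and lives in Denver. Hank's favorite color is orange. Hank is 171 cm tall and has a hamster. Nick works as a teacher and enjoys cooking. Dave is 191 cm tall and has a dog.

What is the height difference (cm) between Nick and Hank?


|178 - 171| = 7

7


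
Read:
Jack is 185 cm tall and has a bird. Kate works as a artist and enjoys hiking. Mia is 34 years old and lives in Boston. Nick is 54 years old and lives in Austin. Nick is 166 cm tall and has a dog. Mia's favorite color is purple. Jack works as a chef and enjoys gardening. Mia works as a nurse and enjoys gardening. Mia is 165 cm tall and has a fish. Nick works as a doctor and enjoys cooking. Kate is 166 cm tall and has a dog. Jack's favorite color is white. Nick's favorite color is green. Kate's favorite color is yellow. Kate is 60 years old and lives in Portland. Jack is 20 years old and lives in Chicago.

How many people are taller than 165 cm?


Taller than 165: 3

3


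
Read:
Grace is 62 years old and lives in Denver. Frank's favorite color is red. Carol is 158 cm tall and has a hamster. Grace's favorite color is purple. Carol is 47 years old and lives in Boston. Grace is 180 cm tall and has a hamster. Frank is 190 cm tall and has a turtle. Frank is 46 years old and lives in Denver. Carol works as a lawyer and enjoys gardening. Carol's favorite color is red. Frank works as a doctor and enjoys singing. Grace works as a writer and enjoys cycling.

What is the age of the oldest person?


Oldest: Grace at 62

62


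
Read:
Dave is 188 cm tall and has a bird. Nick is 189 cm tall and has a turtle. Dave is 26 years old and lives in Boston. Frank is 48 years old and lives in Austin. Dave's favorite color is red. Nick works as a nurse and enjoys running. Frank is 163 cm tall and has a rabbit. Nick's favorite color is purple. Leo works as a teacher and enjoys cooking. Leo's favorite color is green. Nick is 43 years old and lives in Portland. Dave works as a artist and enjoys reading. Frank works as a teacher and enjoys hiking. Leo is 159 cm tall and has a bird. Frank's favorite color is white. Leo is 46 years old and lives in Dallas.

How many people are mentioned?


People: Dave, Nick, Frank, Leo. Count = 4

4


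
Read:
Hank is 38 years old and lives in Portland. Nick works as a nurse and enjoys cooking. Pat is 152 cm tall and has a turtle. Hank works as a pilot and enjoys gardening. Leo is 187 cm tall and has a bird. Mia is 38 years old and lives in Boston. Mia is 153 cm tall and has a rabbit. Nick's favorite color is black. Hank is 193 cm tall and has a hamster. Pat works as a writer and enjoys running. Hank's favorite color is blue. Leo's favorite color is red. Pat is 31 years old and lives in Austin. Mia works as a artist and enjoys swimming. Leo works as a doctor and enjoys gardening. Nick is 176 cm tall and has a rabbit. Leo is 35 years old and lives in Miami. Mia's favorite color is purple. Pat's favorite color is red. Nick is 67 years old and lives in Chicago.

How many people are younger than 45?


Filter: 4

4


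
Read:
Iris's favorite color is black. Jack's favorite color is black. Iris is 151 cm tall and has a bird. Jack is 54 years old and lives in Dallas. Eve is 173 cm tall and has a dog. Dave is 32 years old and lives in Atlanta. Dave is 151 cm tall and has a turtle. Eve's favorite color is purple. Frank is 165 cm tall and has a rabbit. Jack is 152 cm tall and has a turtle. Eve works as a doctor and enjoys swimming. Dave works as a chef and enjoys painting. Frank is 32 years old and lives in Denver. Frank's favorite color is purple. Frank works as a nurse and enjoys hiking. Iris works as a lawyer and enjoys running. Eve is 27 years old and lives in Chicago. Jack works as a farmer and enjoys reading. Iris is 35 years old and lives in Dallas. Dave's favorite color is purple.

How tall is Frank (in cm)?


Frank is 165 cm tall

165


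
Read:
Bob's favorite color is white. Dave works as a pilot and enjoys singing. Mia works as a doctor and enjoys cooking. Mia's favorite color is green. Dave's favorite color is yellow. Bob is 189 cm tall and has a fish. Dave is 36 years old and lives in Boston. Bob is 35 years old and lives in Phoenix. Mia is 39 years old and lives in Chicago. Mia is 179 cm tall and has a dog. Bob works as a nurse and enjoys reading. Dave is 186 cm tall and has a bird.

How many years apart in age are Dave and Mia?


36 vs 39, diff = 3

3


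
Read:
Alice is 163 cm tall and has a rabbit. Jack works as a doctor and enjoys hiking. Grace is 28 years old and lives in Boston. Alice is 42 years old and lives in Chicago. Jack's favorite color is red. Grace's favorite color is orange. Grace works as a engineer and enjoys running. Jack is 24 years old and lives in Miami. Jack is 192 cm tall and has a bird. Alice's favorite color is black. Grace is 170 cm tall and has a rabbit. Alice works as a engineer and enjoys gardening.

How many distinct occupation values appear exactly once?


Unique occupation values: 1

1


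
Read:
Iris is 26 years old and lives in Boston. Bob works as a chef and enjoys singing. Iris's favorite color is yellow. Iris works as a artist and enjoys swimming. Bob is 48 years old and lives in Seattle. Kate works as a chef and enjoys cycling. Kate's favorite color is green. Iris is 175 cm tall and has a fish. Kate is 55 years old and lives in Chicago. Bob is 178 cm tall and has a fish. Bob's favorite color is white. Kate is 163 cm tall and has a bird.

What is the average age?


Sum=129, n=3, avg=43

43


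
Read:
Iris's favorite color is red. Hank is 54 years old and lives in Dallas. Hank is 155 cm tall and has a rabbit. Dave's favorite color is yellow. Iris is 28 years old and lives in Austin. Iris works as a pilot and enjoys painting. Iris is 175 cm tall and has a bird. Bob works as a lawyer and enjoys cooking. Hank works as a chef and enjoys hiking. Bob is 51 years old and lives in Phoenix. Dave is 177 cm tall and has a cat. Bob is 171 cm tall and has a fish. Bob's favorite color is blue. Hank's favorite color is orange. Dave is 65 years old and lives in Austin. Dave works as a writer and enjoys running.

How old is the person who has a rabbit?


Person with rabbit is Hank, age 54

54


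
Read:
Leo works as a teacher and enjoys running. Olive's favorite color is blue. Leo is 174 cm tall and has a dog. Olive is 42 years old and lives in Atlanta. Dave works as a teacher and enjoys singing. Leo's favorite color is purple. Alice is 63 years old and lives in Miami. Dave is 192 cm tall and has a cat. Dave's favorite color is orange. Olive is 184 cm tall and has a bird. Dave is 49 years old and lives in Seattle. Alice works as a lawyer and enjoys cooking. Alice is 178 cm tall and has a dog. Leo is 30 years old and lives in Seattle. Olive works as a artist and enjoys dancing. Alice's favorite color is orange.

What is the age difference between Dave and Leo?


|49 - 30| = 19

19


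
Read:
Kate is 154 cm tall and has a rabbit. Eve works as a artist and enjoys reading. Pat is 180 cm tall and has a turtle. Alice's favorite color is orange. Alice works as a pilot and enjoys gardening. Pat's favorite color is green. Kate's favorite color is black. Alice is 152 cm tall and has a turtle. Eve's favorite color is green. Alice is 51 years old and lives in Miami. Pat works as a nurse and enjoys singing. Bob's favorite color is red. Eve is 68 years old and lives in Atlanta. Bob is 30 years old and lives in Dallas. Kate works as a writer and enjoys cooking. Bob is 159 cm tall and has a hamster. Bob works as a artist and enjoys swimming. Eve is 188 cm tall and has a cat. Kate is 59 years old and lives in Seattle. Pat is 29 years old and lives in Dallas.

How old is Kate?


Kate is 59 years old

59


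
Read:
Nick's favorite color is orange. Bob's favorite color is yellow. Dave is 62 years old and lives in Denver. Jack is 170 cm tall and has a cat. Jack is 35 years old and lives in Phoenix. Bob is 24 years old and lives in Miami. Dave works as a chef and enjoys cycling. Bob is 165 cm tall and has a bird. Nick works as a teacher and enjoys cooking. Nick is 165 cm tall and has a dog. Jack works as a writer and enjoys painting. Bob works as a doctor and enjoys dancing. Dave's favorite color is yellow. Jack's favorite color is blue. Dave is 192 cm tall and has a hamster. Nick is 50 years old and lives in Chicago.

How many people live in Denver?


Count in Denver: 1

1


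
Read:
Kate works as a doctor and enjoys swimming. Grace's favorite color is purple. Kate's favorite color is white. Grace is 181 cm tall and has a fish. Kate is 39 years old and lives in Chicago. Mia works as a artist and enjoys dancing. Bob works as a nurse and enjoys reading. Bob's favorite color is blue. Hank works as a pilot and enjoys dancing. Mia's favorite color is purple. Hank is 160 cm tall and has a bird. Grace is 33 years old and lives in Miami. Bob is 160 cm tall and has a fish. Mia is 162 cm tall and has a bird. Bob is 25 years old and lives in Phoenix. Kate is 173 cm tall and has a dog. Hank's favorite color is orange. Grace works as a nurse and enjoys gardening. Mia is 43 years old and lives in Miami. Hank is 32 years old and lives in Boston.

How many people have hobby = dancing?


Count: 2

2


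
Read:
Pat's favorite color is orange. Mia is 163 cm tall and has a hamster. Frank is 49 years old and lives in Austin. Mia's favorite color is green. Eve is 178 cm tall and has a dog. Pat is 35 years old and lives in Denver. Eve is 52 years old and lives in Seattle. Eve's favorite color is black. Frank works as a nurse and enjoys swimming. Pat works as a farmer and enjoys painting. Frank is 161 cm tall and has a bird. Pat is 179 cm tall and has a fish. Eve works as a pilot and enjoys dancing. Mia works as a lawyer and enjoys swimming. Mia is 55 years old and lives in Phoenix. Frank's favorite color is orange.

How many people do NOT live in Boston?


Not in Boston: 4

4


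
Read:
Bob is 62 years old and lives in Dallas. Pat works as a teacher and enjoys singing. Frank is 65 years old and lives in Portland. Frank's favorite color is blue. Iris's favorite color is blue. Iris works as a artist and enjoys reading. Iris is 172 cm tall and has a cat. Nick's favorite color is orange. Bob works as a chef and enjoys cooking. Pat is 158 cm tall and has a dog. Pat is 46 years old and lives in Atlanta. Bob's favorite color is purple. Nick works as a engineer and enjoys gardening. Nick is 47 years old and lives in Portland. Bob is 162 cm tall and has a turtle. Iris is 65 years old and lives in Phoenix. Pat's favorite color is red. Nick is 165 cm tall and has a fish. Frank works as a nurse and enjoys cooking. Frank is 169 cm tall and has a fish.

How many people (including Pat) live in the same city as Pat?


Pat lives in Atlanta. Count = 1

1


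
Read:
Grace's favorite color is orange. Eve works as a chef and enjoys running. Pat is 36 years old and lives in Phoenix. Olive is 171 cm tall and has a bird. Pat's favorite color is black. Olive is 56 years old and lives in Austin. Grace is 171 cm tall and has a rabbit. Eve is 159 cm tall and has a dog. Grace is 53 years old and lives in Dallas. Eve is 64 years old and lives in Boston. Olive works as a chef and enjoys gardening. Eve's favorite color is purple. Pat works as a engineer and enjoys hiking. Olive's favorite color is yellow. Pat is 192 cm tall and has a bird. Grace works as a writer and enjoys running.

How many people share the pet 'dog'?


Count: 1

1


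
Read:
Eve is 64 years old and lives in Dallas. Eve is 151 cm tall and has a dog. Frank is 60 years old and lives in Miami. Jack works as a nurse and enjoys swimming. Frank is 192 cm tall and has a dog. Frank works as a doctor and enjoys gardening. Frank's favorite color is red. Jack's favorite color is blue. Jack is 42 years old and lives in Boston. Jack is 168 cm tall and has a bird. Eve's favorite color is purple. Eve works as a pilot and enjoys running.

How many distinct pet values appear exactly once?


Unique pet values: 1

1


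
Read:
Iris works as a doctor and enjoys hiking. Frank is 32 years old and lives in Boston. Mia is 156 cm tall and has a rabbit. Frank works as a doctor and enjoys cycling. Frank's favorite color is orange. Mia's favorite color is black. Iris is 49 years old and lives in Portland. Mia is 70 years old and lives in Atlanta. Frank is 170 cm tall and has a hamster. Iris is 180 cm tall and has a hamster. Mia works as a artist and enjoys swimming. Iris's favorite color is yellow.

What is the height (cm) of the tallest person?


Tallest: Iris at 180 cm

180


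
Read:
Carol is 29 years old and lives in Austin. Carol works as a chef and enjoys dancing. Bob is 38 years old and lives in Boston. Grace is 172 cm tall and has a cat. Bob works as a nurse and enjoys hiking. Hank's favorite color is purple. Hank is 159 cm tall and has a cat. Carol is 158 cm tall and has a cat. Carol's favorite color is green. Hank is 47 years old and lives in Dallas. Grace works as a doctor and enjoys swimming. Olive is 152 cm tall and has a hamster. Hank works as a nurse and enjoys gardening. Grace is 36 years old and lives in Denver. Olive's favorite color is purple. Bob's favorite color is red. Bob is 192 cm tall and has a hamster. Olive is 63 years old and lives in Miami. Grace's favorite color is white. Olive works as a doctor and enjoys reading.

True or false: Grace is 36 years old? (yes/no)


Grace is actually 36. yes

yes


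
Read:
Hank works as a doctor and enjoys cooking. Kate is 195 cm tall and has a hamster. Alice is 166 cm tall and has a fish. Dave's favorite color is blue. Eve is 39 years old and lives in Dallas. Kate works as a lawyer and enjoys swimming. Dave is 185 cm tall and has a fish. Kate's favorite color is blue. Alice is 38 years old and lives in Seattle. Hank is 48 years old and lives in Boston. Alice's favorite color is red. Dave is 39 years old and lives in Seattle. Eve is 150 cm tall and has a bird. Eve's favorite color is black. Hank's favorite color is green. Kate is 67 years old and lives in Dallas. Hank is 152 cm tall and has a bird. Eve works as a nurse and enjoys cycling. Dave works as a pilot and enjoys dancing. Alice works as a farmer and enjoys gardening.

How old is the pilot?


The pilot is Dave, age 39

39
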